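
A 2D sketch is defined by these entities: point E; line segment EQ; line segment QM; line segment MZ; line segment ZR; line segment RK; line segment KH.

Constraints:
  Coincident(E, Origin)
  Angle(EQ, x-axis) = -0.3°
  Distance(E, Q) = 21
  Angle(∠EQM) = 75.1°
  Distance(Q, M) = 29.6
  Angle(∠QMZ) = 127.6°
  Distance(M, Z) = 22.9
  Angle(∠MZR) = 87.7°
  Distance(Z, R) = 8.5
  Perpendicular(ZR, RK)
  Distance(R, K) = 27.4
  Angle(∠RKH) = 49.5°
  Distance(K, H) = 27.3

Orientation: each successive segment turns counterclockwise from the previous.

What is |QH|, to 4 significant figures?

48.09

E is at the origin; EQ runs at -0.3° with length 21.0, so Q = (21.00, -0.1100). ∠EQM = 75.1° gives QM at 104.6° from the x-axis; with |QM| = 29.6, M = (13.54, 28.53). ∠QMZ = 127.6° gives MZ at 157.0° from the x-axis; with |MZ| = 22.9, Z = (-7.541, 37.48). ∠MZR = 87.7° gives ZR at -110.7° from the x-axis; with |ZR| = 8.5, R = (-10.55, 29.53). ZR is perpendicular to RK, so RK runs at -20.70°; with |RK| = 27.4, K = (15.09, 19.85). ∠RKH = 49.5° gives KH at 109.8° from the x-axis; with |KH| = 27.3, H = (5.838, 45.53). Then |QH| = |H − Q| = 48.09.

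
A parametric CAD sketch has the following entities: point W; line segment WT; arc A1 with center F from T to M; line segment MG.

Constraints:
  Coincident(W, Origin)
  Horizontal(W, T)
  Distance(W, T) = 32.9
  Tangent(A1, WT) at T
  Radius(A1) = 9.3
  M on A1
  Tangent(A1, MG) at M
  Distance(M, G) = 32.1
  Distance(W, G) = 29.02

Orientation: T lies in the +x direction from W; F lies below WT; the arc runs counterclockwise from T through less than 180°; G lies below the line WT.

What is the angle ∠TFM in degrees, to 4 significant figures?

51.20°

W is at the origin; W and T share the same y with |WT| = 32.9 and T on the +x side, so T = (32.90, 0.000). A1 meets WT tangentially, so FT is at right angles to WT, so F = T + (0, -9.3) = (32.90, -9.300). Since FM ⟂ MG (tangency), |FG| = √(9.3² + 32.1²) = 33.42 regardless of where M sits on A1. So G lies on both circle(W, 29.02) and circle(F, 33.42); the below-WT intersection is G = (5.537, -28.49). M is the foot of the tangent from G: M = (25.65, -3.472).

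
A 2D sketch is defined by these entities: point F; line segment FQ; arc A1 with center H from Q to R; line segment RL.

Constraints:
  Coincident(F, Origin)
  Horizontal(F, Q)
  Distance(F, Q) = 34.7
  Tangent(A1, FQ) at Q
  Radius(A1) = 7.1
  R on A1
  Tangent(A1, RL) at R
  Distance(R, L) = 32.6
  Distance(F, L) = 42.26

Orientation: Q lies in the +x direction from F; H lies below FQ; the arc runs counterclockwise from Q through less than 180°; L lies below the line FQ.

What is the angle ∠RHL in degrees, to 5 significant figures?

77.713°

F is at the origin; F and Q share the same y with |FQ| = 34.7 and Q on the +x side, so Q = (34.700, 0.0000). Since A1 is tangent to FQ there, HQ ⟂ FQ, so H = Q + (0, -7.1) = (34.700, -7.1000). Since HR ⟂ RL (tangency), |HL| = √(7.1² + 32.6²) = 33.364 regardless of where R sits on A1. So L lies on both circle(F, 42.26) and circle(H, 33.364); the below-FQ intersection is L = (20.172, -37.135). R is the foot of the tangent from L: R = (27.797, -5.4393).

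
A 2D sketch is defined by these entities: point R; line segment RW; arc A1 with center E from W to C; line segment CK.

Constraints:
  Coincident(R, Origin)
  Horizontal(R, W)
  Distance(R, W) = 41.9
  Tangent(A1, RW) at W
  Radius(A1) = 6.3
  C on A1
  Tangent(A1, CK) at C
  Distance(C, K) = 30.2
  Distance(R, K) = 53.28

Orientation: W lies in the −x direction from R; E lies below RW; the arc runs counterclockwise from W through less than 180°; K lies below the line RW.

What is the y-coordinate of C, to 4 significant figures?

-8.281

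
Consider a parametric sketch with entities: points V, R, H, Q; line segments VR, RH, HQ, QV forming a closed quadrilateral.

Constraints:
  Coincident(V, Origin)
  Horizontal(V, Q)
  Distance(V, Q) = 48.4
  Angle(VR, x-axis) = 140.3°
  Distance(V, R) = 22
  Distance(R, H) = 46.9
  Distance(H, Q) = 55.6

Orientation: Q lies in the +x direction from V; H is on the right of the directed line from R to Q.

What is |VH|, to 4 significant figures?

29.26

Checks: V.y = 0.00, Q.y = 0.00 ✓; |RH| = 46.90 ✓; |HQ| = 55.60 ✓.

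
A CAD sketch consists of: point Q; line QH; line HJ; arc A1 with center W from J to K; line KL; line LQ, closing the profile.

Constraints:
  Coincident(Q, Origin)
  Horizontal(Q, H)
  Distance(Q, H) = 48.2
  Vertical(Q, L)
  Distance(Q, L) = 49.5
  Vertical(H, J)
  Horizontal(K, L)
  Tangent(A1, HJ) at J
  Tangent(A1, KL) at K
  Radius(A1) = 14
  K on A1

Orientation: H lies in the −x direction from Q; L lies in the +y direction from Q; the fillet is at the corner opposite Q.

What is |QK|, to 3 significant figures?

60.2

Q is at the origin; Q and H share the same y with |QH| = 48.2 and H on the −x side, so H = (-48.2, 0.00). Q and L share the same x with |QL| = 49.5 and L on the +y side, so L = (0.00, 49.5). The virtual corner opposite Q is at (-48.2, 49.5). The tangent condition forces WJ to be normal to HJ and since A1 is tangent to KL there, WK ⟂ KL, with radius 14.0, so the center W sits 14.0 in from both sides at W = (-34.2, 35.5). That places the tangent points at J = (-48.2, 35.5) on HJ and K = (-34.2, 49.5) on KL. Then |QK| = |K − Q| = 60.2.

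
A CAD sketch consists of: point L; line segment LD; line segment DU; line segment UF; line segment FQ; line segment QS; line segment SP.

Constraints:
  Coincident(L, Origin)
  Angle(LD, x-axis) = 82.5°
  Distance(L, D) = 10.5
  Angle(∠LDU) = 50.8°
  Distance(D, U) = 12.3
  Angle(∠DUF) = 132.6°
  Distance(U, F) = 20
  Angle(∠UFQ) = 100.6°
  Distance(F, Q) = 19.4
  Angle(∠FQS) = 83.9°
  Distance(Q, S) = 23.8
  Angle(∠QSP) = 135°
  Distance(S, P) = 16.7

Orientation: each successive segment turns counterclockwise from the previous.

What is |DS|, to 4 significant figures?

14.42

L is at the origin; LD runs at 82.5° with length 10.5, so D = (1.371, 10.41). ∠LDU = 50.8° gives DU at -148.3° from the x-axis; with |DU| = 12.3, U = (-9.094, 3.947). ∠DUF = 132.6° gives UF at -100.9° from the x-axis; with |UF| = 20.0, F = (-12.88, -15.69). ∠UFQ = 100.6° gives FQ at -21.50° from the x-axis; with |FQ| = 19.4, Q = (5.174, -22.80). ∠FQS = 83.9° gives QS at 74.60° from the x-axis; with |QS| = 23.8, S = (11.49, 0.1430). Then |DS| = |S − D| = 14.42.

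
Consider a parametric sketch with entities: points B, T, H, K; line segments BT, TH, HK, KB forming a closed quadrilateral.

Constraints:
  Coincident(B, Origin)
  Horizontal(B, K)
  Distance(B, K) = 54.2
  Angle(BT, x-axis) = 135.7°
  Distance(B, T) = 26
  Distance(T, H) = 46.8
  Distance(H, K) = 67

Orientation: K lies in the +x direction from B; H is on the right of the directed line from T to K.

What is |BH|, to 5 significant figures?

28.084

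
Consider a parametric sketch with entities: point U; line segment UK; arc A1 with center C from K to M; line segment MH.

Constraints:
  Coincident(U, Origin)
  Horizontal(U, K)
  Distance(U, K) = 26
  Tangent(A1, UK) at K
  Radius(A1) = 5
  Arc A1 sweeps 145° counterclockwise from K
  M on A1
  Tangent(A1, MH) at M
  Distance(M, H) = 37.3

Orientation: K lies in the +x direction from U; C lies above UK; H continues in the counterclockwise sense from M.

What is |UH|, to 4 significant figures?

30.54

On A1, K sits at bearing -90° from C; a 145° counterclockwise sweep puts M at bearing 55°, so M = C + 5.0·(cos 55°, sin 55°) = (28.87, 9.096). The tangent condition forces CM to be normal to MH, so MH runs along (−sin 55°, cos 55°); with |MH| = 37.3, H = (-1.686, 30.49). Then |UH| = |H − U| = 30.54.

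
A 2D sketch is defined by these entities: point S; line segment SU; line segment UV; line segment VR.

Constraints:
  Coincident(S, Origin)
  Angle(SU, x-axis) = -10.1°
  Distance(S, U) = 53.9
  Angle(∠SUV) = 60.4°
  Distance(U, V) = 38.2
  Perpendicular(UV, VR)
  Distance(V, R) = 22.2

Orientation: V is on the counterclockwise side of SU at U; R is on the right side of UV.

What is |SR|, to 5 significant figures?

70.029

S is at the origin; SU runs at -10.1° with length 53.9, so U = 53.9·(cos -10.1°, sin -10.1°) = (53.065, -9.4523). ∠SUV = 60.4°, so UV runs at -10.1° + (180° − 60.4°) = 109.50° from the x-axis; with |UV| = 38.2, V = U + 38.2·(cos 109.50°, sin 109.50°) = (40.313, 26.557). UV is perpendicular to VR; with |VR| = 22.2 on the right of UV, R = V + 22.2·(0.94264, 0.33381) = (61.240, 33.967). Then |SR| = |R − S| = 70.029.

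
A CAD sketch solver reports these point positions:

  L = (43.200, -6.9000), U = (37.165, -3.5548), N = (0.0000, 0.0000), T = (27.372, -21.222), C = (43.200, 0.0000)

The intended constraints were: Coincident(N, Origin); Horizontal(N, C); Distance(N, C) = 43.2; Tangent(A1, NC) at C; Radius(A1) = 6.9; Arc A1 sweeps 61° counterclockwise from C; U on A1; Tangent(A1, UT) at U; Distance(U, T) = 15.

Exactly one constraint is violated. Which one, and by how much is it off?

Distance(U, T) = 15 — off by 5.20.

N = (0.00, 0.00) ✓; N.y = 0.00, C.y = 0.00 ✓; |NC| = 43.20 ✓; ∠(LC, CN) = 90.00° ✓; |LC| = 6.900 ✓; bearing(L→U) − bearing(L→C) = 61.00° ✓; |LU| = 6.900 ✓; ∠(LU, UT) = 90.00° ✓; |UT| = 20.20 ✗.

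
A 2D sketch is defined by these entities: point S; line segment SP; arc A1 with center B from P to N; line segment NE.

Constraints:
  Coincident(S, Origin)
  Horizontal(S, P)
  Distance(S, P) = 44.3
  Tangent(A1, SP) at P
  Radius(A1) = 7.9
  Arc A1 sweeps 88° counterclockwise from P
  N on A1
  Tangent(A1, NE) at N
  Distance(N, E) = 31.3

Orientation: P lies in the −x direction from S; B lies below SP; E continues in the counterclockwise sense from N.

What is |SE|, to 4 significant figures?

65.98

S is at the origin; S and P share the same y with |SP| = 44.3 and P on the −x side, so P = (-44.30, 0.000). A1 meets SP tangentially, so BP is at right angles to SP, so B = P + (0, -7.9) = (-44.30, -7.900). On A1, P sits at bearing 90° from B; an 88° counterclockwise sweep puts N at bearing 178°, so N = B + 7.9·(cos 178°, sin 178°) = (-52.20, -7.624). A1 meets NE tangentially, so BN is at right angles to NE, so NE runs along (−sin 178°, cos 178°); with |NE| = 31.3, E = (-53.29, -38.91). Then |SE| = |E − S| = 65.98.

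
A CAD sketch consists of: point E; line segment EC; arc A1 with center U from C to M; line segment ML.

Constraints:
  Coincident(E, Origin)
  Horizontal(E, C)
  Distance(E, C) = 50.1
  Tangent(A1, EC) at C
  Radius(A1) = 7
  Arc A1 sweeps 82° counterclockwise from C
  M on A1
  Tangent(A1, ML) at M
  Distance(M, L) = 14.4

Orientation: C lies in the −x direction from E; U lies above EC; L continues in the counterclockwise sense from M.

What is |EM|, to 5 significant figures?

43.587

E is at the origin; E and C share the same y with |EC| = 50.1 and C on the −x side, so C = (-50.100, 0.0000). The tangent condition forces UC to be normal to EC, so U = C + (0, 7) = (-50.100, 7.0000). On A1, C sits at bearing -90° from U; an 82° counterclockwise sweep puts M at bearing -8°, so M = U + 7.0·(cos -8°, sin -8°) = (-43.168, 6.0258). Then |EM| = |M − E| = 43.587.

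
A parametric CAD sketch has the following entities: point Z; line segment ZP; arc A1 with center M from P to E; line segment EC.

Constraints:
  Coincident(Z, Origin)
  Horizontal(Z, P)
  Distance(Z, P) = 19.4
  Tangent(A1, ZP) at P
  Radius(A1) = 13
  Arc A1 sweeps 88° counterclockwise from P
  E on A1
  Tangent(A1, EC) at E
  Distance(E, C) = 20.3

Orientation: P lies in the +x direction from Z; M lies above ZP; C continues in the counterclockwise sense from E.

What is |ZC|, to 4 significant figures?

46.62

On A1, P sits at bearing -90° from M; an 88° counterclockwise sweep puts E at bearing -2°, so E = M + 13.0·(cos -2°, sin -2°) = (32.39, 12.55). A1 meets EC tangentially, so ME is at right angles to EC, so EC runs along (−sin -2°, cos -2°); with |EC| = 20.3, C = (33.10, 32.83). Then |ZC| = |C − Z| = 46.62.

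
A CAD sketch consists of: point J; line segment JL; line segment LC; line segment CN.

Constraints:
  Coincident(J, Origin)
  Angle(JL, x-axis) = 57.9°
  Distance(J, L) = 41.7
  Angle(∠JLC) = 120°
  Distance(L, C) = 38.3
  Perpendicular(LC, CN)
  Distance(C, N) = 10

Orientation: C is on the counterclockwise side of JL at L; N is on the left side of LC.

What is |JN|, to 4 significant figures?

64.66

J is at the origin; JL runs at 57.9° with length 41.7, so L = 41.7·(cos 57.9°, sin 57.9°) = (22.16, 35.32). ∠JLC = 120.0°, so LC runs at 57.9° + (180° − 120.0°) = 117.9° from the x-axis; with |LC| = 38.3, C = L + 38.3·(cos 117.9°, sin 117.9°) = (4.238, 69.17). LC is perpendicular to CN; with |CN| = 10.0 on the left of LC, N = C + 10.0·(-0.8838, -0.4679) = (-4.600, 64.49). Then |JN| = |N − J| = 64.66.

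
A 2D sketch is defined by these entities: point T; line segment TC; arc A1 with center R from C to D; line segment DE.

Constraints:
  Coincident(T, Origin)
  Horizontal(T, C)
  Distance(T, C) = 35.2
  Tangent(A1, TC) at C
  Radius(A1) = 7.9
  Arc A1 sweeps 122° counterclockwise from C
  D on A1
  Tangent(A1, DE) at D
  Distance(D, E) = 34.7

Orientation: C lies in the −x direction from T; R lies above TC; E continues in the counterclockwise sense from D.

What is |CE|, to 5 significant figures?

43.128

T is at the origin; TC is horizontal with |TC| = 35.2 and C on the −x side, so C = (-35.200, 0.0000). Tangency of A1 to TC means the radius RC is perpendicular to TC, so R = C + (0, 7.9) = (-35.200, 7.9000). On A1, C sits at bearing -90° from R; a 122° counterclockwise sweep puts D at bearing 32°, so D = R + 7.9·(cos 32°, sin 32°) = (-28.500, 12.086). The tangent condition forces RD to be normal to DE, so DE runs along (−sin 32°, cos 32°); with |DE| = 34.7, E = (-46.889, 41.514). Then |CE| = |E − C| = 43.128.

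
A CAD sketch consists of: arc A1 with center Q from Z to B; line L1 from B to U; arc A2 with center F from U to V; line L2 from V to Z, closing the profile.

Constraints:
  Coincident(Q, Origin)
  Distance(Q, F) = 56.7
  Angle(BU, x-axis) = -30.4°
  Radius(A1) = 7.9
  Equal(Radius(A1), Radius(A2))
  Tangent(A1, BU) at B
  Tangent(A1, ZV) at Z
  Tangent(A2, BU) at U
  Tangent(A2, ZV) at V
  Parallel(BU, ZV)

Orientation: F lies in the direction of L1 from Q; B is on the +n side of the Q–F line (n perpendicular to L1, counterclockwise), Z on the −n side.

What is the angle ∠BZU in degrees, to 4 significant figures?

74.43°

Tangency of A1 to both parallel lines with radius 7.9 puts B and Z at Q ± 7.9·n: B = (3.998, 6.814), Z = (-3.998, -6.814). Equal radii place U and V the same way about F: U = F + 7.9·n = (52.90, -21.88), V = F − 7.9·n = (44.91, -35.51). Then cos ∠BZU = ZB·ZU / (|ZB||ZU|), giving 74.43°.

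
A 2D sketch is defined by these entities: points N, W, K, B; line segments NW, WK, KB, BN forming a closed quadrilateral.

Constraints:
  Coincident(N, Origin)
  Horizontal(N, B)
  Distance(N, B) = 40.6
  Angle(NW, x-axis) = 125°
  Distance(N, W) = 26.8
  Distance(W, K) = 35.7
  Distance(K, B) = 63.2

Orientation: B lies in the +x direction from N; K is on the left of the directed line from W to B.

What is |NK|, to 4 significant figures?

51.92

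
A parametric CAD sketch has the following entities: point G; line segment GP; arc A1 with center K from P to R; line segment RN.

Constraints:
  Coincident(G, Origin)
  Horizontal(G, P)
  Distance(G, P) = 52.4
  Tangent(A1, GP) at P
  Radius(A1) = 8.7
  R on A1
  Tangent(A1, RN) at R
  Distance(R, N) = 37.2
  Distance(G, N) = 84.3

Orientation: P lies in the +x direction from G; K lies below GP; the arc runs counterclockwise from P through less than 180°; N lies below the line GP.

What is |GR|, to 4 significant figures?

48.97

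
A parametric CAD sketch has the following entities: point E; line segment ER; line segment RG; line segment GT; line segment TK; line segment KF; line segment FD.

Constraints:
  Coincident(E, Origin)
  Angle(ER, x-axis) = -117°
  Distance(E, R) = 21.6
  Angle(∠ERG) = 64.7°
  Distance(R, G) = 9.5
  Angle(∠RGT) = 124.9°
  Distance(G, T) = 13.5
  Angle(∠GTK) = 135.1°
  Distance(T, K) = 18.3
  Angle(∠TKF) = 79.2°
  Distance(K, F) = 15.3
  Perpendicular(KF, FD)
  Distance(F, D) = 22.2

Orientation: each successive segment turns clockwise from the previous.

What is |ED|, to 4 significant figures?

16.70

∠TKF = 79.2° gives KF at -73.10° from the x-axis; with |KF| = 15.3, F = (9.072, -4.980). KF ⟂ FD, so FD runs at -163.1°; with |FD| = 22.2, D = (-12.17, -11.43). Then |ED| = |D − E| = 16.70.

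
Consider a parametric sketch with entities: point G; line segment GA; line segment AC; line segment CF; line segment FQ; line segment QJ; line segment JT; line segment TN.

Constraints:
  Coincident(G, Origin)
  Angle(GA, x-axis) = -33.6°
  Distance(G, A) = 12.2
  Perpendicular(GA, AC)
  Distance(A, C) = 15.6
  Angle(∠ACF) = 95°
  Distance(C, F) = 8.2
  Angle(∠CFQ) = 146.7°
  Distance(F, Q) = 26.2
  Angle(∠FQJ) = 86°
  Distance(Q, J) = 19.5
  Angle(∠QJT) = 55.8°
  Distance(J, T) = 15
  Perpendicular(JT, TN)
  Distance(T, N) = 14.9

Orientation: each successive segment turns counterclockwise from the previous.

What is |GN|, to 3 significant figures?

17.8

G is at the origin; GA runs at -33.6° with length 12.2, so A = (10.2, -6.75). GA ⟂ AC, so AC runs at 56.4°; with |AC| = 15.6, C = (18.8, 6.24). ∠ACF = 95.0° gives CF at 141° from the x-axis; with |CF| = 8.2, F = (12.4, 11.4). ∠CFQ = 146.7° gives FQ at 175° from the x-axis; with |FQ| = 26.2, Q = (-13.7, 13.8). ∠FQJ = 86.0° gives QJ at -91.3° from the x-axis; with |QJ| = 19.5, J = (-14.1, -5.72). ∠QJT = 55.8° gives JT at 32.9° from the x-axis; with |JT| = 15.0, T = (-1.55, 2.43). The perpendicularity gives TN at right angles to JT, so TN runs at 123°; with |TN| = 14.9, N = (-9.64, 14.9). Then |GN| = |N − G| = 17.8.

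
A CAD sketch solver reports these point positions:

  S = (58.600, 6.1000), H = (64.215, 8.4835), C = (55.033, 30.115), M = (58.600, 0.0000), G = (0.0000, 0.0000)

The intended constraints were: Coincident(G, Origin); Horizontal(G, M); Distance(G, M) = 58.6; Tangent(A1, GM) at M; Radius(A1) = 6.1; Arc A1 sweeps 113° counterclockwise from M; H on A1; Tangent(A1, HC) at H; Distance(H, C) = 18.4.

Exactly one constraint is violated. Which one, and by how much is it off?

Distance(H, C) = 18.4 — off by 5.10.

G = (0.00, 0.00) ✓; G.y = 0.00, M.y = 0.00 ✓; |GM| = 58.60 ✓; ∠(SM, MG) = 90.00° ✓; |SM| = 6.100 ✓; bearing(S→H) − bearing(S→M) = 113.0° ✓; |SH| = 6.100 ✓; ∠(SH, HC) = 90.00° ✓; |HC| = 23.50 ✗.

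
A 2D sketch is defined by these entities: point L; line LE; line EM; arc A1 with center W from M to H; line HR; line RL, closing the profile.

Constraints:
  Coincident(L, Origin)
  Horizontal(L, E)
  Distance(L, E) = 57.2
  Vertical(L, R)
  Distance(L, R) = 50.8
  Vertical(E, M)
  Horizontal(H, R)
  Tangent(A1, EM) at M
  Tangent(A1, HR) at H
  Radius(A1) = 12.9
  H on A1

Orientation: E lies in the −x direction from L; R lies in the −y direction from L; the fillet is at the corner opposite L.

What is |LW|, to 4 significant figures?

58.30

L is at the origin; LE is horizontal with |LE| = 57.2 and E on the −x side, so E = (-57.20, 0.000). L and R share the same x with |LR| = 50.8 and R on the −y side, so R = (0.000, -50.80). The virtual corner opposite L is at (-57.20, -50.80). A1 meets EM tangentially, so WM is at right angles to EM and A1 meets HR tangentially, so WH is at right angles to HR, with radius 12.9, so the center W sits 12.9 in from both sides at W = (-44.30, -37.90). Then |LW| = |W − L| = 58.30.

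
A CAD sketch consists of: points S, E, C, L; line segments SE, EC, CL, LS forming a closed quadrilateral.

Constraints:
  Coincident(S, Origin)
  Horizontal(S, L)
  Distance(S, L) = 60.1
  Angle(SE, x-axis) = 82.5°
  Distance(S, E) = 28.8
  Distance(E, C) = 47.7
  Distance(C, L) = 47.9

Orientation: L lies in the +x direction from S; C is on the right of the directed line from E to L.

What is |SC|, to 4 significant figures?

23.55

S is at the origin; SL is horizontal with |SL| = 60.1 and L in +x, so L = (60.1, 0). SE runs at 82.5° with |SE| = 28.8, so E = (3.759, 28.55). C is determined by |EC| = 47.7 and |CL| = 47.9 together: it lies at the intersection of circle(E, 47.7) and circle(L, 47.9). With |EL| = 63.16, the foot of the radical line on EL is 31.43 from E and the perpendicular offset is √(47.7² − 31.43²) = 35.88. Taking the right-of-EL solution: C = (15.57, -17.66).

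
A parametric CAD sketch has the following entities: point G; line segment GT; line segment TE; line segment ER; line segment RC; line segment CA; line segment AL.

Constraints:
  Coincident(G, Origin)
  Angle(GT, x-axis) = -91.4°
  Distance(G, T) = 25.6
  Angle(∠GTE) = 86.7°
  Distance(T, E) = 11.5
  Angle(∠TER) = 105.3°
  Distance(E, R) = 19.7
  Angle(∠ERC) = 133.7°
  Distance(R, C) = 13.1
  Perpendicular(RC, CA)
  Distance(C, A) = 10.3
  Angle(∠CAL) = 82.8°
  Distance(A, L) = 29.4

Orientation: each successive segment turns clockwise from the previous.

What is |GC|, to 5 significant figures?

9.6803

G is at the origin; GT runs at -91.4° with length 25.6, so T = (-0.62546, -25.592). ∠GTE = 86.7° gives TE at 175.30° from the x-axis; with |TE| = 11.5, E = (-12.087, -24.650). ∠TER = 105.3° gives ER at 100.60° from the x-axis; with |ER| = 19.7, R = (-15.711, -5.2862). ∠ERC = 133.7° gives RC at 54.300° from the x-axis; with |RC| = 13.1, C = (-8.0662, 5.3521). Then |GC| = |C − G| = 9.6803.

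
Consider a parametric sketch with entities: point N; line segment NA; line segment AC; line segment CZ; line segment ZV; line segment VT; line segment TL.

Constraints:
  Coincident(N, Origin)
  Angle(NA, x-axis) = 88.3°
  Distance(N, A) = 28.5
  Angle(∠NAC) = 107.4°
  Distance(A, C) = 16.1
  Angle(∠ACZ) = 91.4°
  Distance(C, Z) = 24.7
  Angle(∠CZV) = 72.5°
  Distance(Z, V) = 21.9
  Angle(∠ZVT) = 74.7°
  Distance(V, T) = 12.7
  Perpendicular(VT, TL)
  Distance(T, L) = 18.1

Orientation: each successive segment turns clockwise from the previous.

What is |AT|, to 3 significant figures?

8.11

N is at the origin; NA runs at 88.3° with length 28.5, so A = (0.845, 28.5). ∠NAC = 107.4° gives AC at 15.7° from the x-axis; with |AC| = 16.1, C = (16.3, 32.8). ∠ACZ = 91.4° gives CZ at -72.9° from the x-axis; with |CZ| = 24.7, Z = (23.6, 9.24). ∠CZV = 72.5° gives ZV at 180° from the x-axis; with |ZV| = 21.9, V = (1.71, 9.39). ∠ZVT = 74.7° gives VT at 74.3° from the x-axis; with |VT| = 12.7, T = (5.14, 21.6). Then |AT| = |T − A| = 8.11.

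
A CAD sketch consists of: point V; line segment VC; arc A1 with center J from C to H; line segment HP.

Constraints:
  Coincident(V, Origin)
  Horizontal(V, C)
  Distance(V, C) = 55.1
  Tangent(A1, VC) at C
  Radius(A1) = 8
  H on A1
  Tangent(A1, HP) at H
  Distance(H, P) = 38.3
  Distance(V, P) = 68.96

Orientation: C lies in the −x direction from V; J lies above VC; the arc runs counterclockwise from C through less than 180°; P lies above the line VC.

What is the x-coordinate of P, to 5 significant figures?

-50.588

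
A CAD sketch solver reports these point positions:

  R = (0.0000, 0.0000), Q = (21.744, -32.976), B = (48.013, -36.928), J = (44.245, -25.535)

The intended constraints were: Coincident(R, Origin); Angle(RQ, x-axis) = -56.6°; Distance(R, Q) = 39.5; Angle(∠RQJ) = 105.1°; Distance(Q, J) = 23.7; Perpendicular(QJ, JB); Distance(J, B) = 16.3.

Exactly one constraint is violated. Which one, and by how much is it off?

Distance(J, B) = 16.3 — off by 4.30.

R = (0.00, 0.00) ✓; RQ at -56.60° ✓; |RQ| = 39.50 ✓; ∠RQJ = 105.1° ✓; |QJ| = 23.70 ✓; ∠(QJ, JB) = 90.00° ✓; |JB| = 12.00 ✗.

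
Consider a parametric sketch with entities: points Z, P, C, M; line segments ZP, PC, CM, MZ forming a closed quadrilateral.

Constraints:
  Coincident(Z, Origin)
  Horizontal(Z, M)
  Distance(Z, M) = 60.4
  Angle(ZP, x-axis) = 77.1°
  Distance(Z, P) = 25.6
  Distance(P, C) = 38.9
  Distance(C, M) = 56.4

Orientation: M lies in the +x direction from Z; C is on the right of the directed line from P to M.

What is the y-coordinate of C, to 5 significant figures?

-13.946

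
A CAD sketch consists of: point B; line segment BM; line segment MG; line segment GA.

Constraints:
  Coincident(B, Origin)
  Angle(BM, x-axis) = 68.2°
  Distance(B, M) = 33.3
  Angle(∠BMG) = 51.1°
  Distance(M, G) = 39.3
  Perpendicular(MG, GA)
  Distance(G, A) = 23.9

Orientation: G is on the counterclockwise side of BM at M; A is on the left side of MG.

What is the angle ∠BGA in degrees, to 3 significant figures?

35.4°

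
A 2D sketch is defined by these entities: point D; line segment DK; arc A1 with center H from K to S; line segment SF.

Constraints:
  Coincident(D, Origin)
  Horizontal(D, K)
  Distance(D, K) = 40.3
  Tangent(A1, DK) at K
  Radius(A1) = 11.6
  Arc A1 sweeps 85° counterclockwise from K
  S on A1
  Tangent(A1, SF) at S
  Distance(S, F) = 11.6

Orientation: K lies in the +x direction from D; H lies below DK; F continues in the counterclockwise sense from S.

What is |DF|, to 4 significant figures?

35.49

On A1, K sits at bearing 90° from H; an 85° counterclockwise sweep puts S at bearing 175°, so S = H + 11.6·(cos 175°, sin 175°) = (28.74, -10.59). Since A1 is tangent to SF there, HS ⟂ SF, so SF runs along (−sin 175°, cos 175°); with |SF| = 11.6, F = (27.73, -22.14). Then |DF| = |F − D| = 35.49.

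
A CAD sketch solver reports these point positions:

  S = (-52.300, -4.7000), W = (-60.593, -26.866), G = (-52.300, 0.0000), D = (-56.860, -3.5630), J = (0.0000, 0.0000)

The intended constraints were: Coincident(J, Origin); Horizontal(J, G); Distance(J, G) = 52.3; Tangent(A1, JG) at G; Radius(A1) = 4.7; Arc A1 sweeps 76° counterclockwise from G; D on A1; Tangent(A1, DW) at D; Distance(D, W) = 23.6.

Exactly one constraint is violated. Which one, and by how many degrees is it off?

Tangent(A1, DW) at D — off by 4.90°.

J = (0.00, 0.00) ✓; J.y = 0.00, G.y = 0.00 ✓; |JG| = 52.30 ✓; ∠(SG, GJ) = 90.00° ✓; |SG| = 4.700 ✓; bearing(S→D) − bearing(S→G) = 76.00° ✓; |SD| = 4.700 ✓; ∠(SD, DW) = 85.10° ✗; |DW| = 23.60 ✓.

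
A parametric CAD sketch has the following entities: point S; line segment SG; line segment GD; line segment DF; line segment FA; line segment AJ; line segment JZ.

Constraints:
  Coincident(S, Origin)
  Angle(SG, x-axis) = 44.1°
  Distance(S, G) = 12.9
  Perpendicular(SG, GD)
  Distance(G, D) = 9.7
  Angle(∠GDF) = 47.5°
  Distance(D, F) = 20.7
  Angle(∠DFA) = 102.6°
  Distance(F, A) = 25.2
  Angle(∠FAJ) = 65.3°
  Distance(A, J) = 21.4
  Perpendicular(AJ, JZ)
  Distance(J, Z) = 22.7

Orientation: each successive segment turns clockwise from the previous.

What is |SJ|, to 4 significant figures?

24.21

S is at the origin; SG runs at 44.1° with length 12.9, so G = (9.264, 8.977). SG ⟂ GD, so GD runs at -45.90°; with |GD| = 9.7, D = (16.01, 2.011). ∠GDF = 47.5° gives DF at -178.4° from the x-axis; with |DF| = 20.7, F = (-4.678, 1.433). ∠DFA = 102.6° gives FA at 104.2° from the x-axis; with |FA| = 25.2, A = (-10.86, 25.86). ∠FAJ = 65.3° gives AJ at -10.50° from the x-axis; with |AJ| = 21.4, J = (10.18, 21.96). Then |SJ| = |J − S| = 24.21.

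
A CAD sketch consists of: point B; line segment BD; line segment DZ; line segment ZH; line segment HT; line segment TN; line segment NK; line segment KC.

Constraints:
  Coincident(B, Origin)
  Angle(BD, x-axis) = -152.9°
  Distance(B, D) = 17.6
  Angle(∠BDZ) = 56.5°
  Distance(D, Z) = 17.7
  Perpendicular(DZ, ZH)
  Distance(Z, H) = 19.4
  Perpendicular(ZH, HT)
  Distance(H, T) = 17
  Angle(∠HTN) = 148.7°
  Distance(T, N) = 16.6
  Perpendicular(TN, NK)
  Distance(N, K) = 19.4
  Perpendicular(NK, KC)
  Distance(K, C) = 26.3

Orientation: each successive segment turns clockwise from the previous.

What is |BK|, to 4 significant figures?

24.32

∠HTN = 148.7° gives TN at -127.7° from the x-axis; with |TN| = 16.6, N = (-6.462, -22.62). The perpendicularity gives NK at right angles to TN, so NK runs at 142.3°; with |NK| = 19.4, K = (-21.81, -10.76). Then |BK| = |K − B| = 24.32.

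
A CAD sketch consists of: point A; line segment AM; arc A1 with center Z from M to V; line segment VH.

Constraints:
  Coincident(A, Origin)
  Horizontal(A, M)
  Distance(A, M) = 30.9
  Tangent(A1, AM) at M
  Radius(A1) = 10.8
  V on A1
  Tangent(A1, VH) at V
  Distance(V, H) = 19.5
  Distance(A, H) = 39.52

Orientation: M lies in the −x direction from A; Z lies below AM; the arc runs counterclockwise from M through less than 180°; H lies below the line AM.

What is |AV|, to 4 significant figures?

42.49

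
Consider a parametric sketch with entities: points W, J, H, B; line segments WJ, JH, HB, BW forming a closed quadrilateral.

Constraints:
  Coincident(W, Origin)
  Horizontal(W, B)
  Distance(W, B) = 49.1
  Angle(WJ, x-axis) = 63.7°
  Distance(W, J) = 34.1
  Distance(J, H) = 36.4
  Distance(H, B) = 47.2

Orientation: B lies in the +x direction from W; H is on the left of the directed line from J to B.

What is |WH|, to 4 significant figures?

66.95

W is at the origin; W and B share the same y with |WB| = 49.1 and B in +x, so B = (49.1, 0). WJ runs at 63.7° with |WJ| = 34.1, so J = (15.11, 30.57). H is determined by |JH| = 36.4 and |HB| = 47.2 together: it lies at the intersection of circle(J, 36.4) and circle(B, 47.2). With |JB| = 45.72, the foot of the radical line on JB is 12.98 from J and the perpendicular offset is √(36.4² − 12.98²) = 34.01. Taking the left-of-JB solution: H = (47.50, 47.17).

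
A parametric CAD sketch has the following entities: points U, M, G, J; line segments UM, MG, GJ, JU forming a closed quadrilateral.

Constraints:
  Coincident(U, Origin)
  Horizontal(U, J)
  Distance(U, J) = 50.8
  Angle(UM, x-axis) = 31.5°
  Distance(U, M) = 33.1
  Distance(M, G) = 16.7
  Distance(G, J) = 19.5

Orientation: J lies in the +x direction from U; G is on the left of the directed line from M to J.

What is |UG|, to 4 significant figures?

48.57

Checks: |MG| = 16.70 ✓; |GJ| = 19.50 ✓.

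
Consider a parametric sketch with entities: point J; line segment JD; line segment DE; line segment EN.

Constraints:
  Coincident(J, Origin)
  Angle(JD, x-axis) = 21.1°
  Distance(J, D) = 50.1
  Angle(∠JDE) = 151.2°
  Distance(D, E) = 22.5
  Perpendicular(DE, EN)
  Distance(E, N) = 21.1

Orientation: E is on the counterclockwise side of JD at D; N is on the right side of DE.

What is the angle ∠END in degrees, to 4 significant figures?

46.84°

J is at the origin; JD runs at 21.1° with length 50.1, so D = 50.1·(cos 21.1°, sin 21.1°) = (46.74, 18.04). ∠JDE = 151.2°, so DE runs at 21.1° + (180° − 151.2°) = 49.90° from the x-axis; with |DE| = 22.5, E = D + 22.5·(cos 49.90°, sin 49.90°) = (61.23, 35.25). DE ⟂ EN; with |EN| = 21.1 on the right of DE, N = E + 21.1·(0.7649, -0.6441) = (77.37, 21.66). Then cos ∠END = NE·ND / (|NE||ND|), giving 46.84°.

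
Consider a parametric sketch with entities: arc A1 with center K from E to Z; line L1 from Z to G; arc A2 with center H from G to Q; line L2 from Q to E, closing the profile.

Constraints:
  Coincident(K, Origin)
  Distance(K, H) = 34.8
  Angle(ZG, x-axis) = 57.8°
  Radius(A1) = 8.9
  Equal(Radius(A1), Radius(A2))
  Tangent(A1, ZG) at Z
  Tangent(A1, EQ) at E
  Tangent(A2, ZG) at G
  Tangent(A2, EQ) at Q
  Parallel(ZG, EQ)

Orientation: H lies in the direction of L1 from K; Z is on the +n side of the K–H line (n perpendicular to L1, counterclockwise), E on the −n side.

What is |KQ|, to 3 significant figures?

35.9

The slot axis is L1's direction at 57.8°, so u = (cos 57.8°, sin 57.8°) = (0.533, 0.846) and n = (−sin 57.8°, cos 57.8°) = (-0.846, 0.533). K is at the origin and H lies 34.8 along u from K, so H = 34.8·u = (18.5, 29.4). Tangency of A1 to both parallel lines with radius 8.9 puts Z and E at K ± 8.9·n: Z = (-7.53, 4.74), E = (7.53, -4.74). Equal radii place G and Q the same way about H: G = H + 8.9·n = (11.0, 34.2), Q = H − 8.9·n = (26.1, 24.7). Then |KQ| = |Q − K| = 35.9.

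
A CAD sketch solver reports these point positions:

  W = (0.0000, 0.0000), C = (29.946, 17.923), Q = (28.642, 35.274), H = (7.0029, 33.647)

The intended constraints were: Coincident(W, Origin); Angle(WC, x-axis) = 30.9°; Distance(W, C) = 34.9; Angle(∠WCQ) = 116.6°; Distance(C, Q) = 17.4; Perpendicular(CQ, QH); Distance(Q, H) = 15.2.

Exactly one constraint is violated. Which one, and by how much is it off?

Distance(Q, H) = 15.2 — off by 6.50.

W = (0.00, 0.00) ✓; WC at 30.90° ✓; |WC| = 34.90 ✓; ∠WCQ = 116.6° ✓; |CQ| = 17.40 ✓; ∠(CQ, QH) = 90.00° ✓; |QH| = 21.70 ✗.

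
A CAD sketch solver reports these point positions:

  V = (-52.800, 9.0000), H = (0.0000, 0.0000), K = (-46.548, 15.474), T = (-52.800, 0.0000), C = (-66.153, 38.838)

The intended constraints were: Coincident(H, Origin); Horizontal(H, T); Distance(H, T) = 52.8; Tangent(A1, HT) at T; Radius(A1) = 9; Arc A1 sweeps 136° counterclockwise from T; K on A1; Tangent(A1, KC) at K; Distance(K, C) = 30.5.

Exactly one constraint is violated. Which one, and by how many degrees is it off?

Tangent(A1, KC) at K — off by 6.00°.

H = (0.00, 0.00) ✓; H.y = 0.00, T.y = 0.00 ✓; |HT| = 52.80 ✓; ∠(VT, TH) = 90.00° ✓; |VT| = 9.000 ✓; bearing(V→K) − bearing(V→T) = 136.0° ✓; |VK| = 9.000 ✓; ∠(VK, KC) = 96.00° ✗; |KC| = 30.50 ✓.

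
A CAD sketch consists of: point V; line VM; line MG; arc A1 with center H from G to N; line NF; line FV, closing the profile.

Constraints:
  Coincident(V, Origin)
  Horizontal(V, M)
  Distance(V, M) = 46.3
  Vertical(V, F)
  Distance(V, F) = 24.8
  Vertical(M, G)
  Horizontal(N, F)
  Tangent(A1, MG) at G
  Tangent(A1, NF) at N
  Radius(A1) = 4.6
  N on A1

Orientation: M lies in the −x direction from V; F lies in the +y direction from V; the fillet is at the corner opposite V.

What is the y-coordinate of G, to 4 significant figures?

20.20

The virtual corner opposite V is at (-46.30, 24.80). A1 meets MG tangentially, so HG is at right angles to MG and since A1 is tangent to NF there, HN ⟂ NF, with radius 4.6, so the center H sits 4.6 in from both sides at H = (-41.70, 20.20). That places the tangent points at G = (-46.30, 20.20) on MG and N = (-41.70, 24.80) on NF. So G.y = 20.20.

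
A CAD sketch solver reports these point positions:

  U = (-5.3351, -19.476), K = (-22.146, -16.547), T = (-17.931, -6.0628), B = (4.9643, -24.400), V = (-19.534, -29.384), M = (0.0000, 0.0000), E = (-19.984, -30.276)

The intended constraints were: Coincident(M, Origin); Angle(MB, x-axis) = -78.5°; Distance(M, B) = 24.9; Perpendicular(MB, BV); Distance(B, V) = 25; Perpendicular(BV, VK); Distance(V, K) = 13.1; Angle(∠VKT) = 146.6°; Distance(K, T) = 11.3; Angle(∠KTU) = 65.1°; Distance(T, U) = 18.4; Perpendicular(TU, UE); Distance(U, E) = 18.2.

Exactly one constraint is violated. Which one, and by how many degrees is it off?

Perpendicular(TU, UE) — off by 6.80°.

M = (0.00, 0.00) ✓; MB at -78.50° ✓; |MB| = 24.90 ✓; ∠(MB, BV) = 90.00° ✓; |BV| = 25.00 ✓; ∠(BV, VK) = 90.00° ✓; |VK| = 13.10 ✓; ∠VKT = 146.6° ✓; |KT| = 11.30 ✓; ∠KTU = 65.10° ✓; |TU| = 18.40 ✓; ∠(TU, UE) = 96.80° ✗; |UE| = 18.20 ✓.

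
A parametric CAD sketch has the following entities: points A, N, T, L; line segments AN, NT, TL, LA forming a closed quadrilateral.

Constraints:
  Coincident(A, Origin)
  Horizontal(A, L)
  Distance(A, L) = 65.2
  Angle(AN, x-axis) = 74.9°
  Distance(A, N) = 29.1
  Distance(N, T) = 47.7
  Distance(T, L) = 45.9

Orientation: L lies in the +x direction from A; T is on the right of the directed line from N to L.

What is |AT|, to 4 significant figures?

28.41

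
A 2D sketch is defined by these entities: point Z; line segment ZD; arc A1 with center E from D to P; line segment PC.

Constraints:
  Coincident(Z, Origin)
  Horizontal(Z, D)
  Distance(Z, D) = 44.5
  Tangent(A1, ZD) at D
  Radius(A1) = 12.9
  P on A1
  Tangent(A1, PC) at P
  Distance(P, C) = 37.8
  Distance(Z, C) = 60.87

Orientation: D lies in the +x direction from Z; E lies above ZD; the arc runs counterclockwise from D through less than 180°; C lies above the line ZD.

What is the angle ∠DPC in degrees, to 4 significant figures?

117.2°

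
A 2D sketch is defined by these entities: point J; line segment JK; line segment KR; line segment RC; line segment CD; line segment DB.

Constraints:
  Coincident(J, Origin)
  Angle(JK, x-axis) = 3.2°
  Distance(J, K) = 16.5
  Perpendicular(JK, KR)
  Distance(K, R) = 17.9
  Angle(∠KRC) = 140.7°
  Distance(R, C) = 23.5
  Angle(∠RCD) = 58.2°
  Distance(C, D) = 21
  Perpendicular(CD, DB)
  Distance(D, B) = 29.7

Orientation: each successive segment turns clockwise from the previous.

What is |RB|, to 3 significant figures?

13.0

J is at the origin; JK runs at 3.2° with length 16.5, so K = (16.5, 0.921). JK ⟂ KR, so KR runs at -86.8°; with |KR| = 17.9, R = (17.5, -17.0). ∠KRC = 140.7° gives RC at -126° from the x-axis; with |RC| = 23.5, C = (3.63, -35.9). ∠RCD = 58.2° gives CD at 112° from the x-axis; with |CD| = 21.0, D = (-4.27, -16.5). The perpendicularity gives DB at right angles to CD, so DB runs at 22.1°; with |DB| = 29.7, B = (23.2, -5.31). Then |RB| = |B − R| = 13.0.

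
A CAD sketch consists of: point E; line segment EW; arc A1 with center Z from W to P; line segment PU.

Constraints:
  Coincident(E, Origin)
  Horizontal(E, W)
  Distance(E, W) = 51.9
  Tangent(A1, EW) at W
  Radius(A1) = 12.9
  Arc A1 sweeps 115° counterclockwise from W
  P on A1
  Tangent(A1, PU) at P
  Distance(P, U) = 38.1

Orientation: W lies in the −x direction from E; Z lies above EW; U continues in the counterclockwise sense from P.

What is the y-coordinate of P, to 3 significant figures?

18.4

E is at the origin; E and W share the same y with |EW| = 51.9 and W on the −x side, so W = (-51.9, 0.00). The tangent condition forces ZW to be normal to EW, so Z = W + (0, 12.9) = (-51.9, 12.9). On A1, W sits at bearing -90° from Z; a 115° counterclockwise sweep puts P at bearing 25°, so P = Z + 12.9·(cos 25°, sin 25°) = (-40.2, 18.4). So P.y = 18.4.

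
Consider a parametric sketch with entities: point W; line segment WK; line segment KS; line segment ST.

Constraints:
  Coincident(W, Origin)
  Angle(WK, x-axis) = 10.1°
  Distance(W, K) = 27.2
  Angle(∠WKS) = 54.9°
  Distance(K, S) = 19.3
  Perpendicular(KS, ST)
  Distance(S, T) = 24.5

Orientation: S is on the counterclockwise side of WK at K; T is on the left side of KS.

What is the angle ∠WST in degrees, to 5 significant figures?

9.3393°

W is at the origin; WK runs at 10.1° with length 27.2, so K = 27.2·(cos 10.1°, sin 10.1°) = (26.778, 4.7700). ∠WKS = 54.9°, so KS runs at 10.1° + (180° − 54.9°) = 135.20° from the x-axis; with |KS| = 19.3, S = K + 19.3·(cos 135.20°, sin 135.20°) = (13.084, 18.369). KS ⟂ ST; with |ST| = 24.5 on the left of KS, T = S + 24.5·(-0.70463, -0.70957) = (-4.1798, 0.98493). Then cos ∠WST = SW·ST / (|SW||ST|), giving 9.3393°.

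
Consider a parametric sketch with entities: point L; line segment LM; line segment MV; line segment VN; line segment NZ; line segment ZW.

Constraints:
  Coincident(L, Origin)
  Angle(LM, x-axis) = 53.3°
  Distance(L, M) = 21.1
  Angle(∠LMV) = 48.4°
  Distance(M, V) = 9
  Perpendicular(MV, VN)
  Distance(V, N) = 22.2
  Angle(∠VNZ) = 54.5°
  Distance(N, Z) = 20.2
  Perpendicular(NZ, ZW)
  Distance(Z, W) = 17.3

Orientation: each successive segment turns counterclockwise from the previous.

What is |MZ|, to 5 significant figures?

12.847

L is at the origin; LM runs at 53.3° with length 21.1, so M = (12.610, 16.917). ∠LMV = 48.4° gives MV at -175.10° from the x-axis; with |MV| = 9.0, V = (3.6428, 16.149). MV is perpendicular to VN, so VN runs at -85.100°; with |VN| = 22.2, N = (5.5390, -5.9702). ∠VNZ = 54.5° gives NZ at 40.400° from the x-axis; with |NZ| = 20.2, Z = (20.922, 7.1219). Then |MZ| = |Z − M| = 12.847.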